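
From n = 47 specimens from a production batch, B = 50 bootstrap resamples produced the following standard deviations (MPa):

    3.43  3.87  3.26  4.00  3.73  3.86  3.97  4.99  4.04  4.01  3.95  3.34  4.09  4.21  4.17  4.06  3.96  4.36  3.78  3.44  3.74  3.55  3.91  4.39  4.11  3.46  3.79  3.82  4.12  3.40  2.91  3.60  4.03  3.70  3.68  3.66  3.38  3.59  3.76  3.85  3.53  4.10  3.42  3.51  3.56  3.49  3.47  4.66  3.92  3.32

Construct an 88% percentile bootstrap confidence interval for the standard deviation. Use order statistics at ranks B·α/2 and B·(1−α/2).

(3.32, 4.36)

Sorted replicates: 2.91, 3.26, 3.32, 3.34, 3.38, 3.40, 3.42, 3.43, 3.44, 3.46, 3.47, 3.49, 3.51, 3.53, 3.55, 3.56, 3.59, 3.60, 3.66, 3.68, 3.70, 3.73, 3.74, 3.76, 3.78, 3.79, 3.82, 3.85, 3.86, 3.87, 3.91, 3.92, 3.95, 3.96, 3.97, 4.00, 4.01, 4.03, 4.04, 4.06, 4.09, 4.10, 4.11, 4.12, 4.17, 4.21, 4.36, 4.39, 4.66, 4.99
α = 0.12; lower rank = 50 × 0.060 = 3; upper rank = 50 × 0.940 = 47.
The 3rd smallest replicate is 3.32; the 47th is 4.36.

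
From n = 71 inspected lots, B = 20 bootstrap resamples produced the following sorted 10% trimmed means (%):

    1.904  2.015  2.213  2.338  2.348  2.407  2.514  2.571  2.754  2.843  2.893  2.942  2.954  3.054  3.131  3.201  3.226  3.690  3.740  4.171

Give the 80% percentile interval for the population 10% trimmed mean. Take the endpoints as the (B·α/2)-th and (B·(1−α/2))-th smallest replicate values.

(2.015, 3.690)

α = 0.20; lower rank = 20 × 0.100 = 2; upper rank = 20 × 0.900 = 18.
The 2nd smallest replicate is 2.015; the 18th is 3.690.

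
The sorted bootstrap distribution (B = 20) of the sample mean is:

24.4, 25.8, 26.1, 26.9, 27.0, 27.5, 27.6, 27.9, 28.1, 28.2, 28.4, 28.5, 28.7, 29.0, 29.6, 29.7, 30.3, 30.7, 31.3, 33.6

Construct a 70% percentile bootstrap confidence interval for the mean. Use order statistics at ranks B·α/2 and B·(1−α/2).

α = 0.30; lower rank = 20 × 0.150 = 3; upper rank = 20 × 0.850 = 17.
The 3rd smallest replicate is 26.1; the 17th is 30.3.

(26.1, 30.3)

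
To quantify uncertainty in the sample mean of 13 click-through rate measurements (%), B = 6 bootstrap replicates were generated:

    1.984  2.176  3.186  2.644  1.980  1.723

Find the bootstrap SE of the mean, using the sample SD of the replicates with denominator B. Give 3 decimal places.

Bootstrap SE is the standard deviation of the 6 replicate means.
Mean of replicates: (1.984 + 2.176 + 3.186 + 2.644 + 1.980 + 1.723) / 6 = 13.6930 / 6 = 2.2822
Sum of squared deviations: (−0.2982)² + (−0.1062)² + (+0.9038)² + (+0.3618)² + (−0.3022)² + (−0.5592)² = 1.4520
Variance = 1.4520 / 6 = 0.2420
SE* = √0.2420

SE* = 0.492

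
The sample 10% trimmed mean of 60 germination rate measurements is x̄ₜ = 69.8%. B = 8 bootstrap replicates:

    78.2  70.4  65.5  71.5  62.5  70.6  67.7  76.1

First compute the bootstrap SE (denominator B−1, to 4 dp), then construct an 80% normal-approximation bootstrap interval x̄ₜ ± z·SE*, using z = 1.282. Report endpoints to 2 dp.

(63.15, 76.45)

Mean of replicates = 70.3125; sum of squared deviations = 188.2287; SE* = √(188.2287/7) = 5.1855
Margin = 1.282 × 5.1855 = 6.648
Interval: 69.8 ± 6.648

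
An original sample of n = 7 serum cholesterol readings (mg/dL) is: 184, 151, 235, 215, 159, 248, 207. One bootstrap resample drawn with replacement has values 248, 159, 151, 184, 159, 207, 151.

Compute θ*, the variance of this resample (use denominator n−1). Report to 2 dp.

Mean = 179.8571; sum of squared deviations = 7932.8571
s² = 7932.8571 / 6 = 1322.1429

θ* = 1322.14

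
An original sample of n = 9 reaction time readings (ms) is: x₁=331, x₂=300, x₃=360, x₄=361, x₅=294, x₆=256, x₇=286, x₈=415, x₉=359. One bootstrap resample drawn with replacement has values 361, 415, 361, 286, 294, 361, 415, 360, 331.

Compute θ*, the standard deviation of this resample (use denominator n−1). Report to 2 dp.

Mean = 353.7778; sum of squared deviations = 16377.5556
s² = 16377.5556 / 8 = 2047.1944
s = √2047.1944 = 45.25

θ* = 45.25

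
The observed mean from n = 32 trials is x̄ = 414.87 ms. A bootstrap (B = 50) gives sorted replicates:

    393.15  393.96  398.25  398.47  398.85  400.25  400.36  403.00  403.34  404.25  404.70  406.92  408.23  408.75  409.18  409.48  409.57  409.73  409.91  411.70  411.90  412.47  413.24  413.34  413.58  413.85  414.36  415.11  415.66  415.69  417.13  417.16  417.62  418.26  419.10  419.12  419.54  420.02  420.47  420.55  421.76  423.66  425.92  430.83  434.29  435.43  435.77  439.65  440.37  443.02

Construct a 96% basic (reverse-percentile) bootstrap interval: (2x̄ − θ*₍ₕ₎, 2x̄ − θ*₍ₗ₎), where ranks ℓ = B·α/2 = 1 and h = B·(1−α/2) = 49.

(389.37, 436.59)

Percentile endpoints at ranks 1 and 49: θ*₍1₎ = 393.15, θ*₍49₎ = 440.37.
Basic interval reflects these around x̄:
  lower = 2 × 414.87 − 440.37 = 389.37
  upper = 2 × 414.87 − 393.15 = 436.59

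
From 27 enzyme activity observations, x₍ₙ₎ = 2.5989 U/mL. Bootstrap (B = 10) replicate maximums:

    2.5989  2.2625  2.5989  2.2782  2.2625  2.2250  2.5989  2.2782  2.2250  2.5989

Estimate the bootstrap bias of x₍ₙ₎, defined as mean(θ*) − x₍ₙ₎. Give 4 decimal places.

bias = −0.2062

mean(θ*) = (2.5989 + 2.2625 + 2.5989 + 2.2782 + 2.2625 + 2.2250 + 2.5989 + 2.2782 + 2.2250 + 2.5989) / 10 = 2.39270
bias = 2.39270 − 2.5989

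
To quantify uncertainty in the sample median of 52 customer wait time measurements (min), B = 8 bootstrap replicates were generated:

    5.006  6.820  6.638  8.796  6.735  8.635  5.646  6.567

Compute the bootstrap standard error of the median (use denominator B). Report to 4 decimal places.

Bootstrap SE is the standard deviation of the 8 replicate medians.
Mean of replicates: (5.006 + 6.820 + 6.638 + 8.796 + 6.735 + 8.635 + 5.646 + 6.567) / 8 = 54.84300 / 8 = 6.85538
Sum of squared deviations: (−1.84938)² + (−0.03538)² + (−0.21738)² + (+1.94062)² + (−0.12038)² + (+1.77962)² + (−1.20938)² + (−0.28838)² = 11.96202
Variance = 11.96202 / 8 = 1.49525
SE* = √1.49525

SE* = 1.2228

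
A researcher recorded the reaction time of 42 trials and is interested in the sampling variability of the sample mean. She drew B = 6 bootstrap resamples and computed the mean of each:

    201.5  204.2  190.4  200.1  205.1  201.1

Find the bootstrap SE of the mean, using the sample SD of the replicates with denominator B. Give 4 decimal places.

SE* = 4.8014

Bootstrap SE is the standard deviation of the 6 replicate means.
Mean of replicates: (201.5 + 204.2 + 190.4 + 200.1 + 205.1 + 201.1) / 6 = 1202.40000 / 6 = 200.40000
Sum of squared deviations: (+1.10000)² + (+3.80000)² + (−10.00000)² + (−0.30000)² + (+4.70000)² + (+0.70000)² = 138.32000
Variance = 138.32000 / 6 = 23.05333
SE* = √23.05333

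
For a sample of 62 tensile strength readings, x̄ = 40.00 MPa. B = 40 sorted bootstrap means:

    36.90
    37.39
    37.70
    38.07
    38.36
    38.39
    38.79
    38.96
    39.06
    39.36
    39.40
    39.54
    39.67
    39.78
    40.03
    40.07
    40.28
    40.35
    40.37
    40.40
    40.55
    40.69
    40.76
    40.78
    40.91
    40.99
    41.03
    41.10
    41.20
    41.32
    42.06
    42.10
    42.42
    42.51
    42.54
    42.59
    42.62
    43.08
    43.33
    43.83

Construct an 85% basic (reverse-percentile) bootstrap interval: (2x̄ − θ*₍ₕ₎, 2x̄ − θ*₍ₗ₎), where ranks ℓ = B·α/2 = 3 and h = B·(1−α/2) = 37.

(37.38, 42.30)

Percentile endpoints at ranks 3 and 37: θ*₍3₎ = 37.70, θ*₍37₎ = 42.62.
Basic interval reflects these around x̄:
  lower = 2 × 40.00 − 42.62 = 37.38
  upper = 2 × 40.00 − 37.70 = 42.30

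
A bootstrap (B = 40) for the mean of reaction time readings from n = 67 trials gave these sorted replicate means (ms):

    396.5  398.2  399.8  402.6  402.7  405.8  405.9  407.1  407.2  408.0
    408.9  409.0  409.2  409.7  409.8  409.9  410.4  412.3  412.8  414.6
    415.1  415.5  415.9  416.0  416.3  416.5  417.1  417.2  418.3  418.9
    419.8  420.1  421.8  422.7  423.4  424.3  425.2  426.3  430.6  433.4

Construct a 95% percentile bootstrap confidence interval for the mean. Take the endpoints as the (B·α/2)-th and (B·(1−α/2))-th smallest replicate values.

α = 0.05; lower rank = 40 × 0.025 = 1; upper rank = 40 × 0.975 = 39.
The 1st smallest replicate is 396.5; the 39th is 430.6.

(396.5, 430.6)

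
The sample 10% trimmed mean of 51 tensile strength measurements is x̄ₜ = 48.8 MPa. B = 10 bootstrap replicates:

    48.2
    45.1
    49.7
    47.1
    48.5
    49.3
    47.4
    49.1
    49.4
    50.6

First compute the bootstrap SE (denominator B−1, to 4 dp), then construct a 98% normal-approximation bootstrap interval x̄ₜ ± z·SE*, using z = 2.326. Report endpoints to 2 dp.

(45.13, 52.47)

Mean of replicates = 48.4400; sum of squared deviations = 22.4440; SE* = √(22.4440/9) = 1.5792
Margin = 2.326 × 1.5792 = 3.673
Interval: 48.8 ± 3.673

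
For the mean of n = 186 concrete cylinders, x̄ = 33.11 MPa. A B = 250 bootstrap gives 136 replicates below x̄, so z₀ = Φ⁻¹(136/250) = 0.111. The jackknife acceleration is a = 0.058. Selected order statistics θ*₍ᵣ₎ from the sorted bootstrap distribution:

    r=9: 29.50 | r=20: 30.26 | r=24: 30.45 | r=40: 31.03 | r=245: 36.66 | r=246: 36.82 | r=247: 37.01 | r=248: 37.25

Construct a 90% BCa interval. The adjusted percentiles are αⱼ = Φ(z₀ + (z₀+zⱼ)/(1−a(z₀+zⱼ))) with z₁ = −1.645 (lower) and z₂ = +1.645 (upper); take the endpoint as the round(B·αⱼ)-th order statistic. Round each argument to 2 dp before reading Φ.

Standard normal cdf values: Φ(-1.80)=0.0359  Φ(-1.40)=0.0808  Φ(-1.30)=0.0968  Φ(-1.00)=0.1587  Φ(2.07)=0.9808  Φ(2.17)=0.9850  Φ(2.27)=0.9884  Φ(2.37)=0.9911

Lower: z₀ + z₁ = 0.111 + (-1.645) = -1.534; 1 − a(z₀+z₁) = 1 − (0.058)(-1.534) = 1.0890; argument = 0.111 + (-1.534)/1.0890 = -1.2977 → -1.30.
α₁ = Φ(-1.30) = 0.0968; rank = round(250 × 0.0968) = 24; θ*₍24₎ = 30.45.
Upper: z₀ + z₂ = 1.756; 1 − a(z₀+z₂) = 0.8982; argument = 2.0661 → 2.07; α₂ = 0.9808; rank = 245; θ*₍245₎ = 36.66.

(30.45, 36.66)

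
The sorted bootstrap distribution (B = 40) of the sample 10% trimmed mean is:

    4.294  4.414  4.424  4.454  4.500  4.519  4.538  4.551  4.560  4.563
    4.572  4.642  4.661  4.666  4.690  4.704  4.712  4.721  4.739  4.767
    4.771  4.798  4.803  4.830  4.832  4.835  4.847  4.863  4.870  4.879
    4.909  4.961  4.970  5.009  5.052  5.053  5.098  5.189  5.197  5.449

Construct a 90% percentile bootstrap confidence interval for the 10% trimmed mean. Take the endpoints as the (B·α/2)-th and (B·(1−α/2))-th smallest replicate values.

(4.414, 5.189)

α = 0.10; lower rank = 40 × 0.050 = 2; upper rank = 40 × 0.950 = 38.
The 2nd smallest replicate is 4.414; the 38th is 5.189.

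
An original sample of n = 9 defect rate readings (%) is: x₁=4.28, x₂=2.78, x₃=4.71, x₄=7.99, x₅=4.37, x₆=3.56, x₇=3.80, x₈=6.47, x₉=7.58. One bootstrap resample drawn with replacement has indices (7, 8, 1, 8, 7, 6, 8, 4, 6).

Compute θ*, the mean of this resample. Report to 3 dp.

θ* = 5.156

Resample values: 3.80, 6.47, 4.28, 6.47, 3.80, 3.56, 6.47, 7.99, 3.56.
Mean = (3.80 + 6.47 + 4.28 + 6.47 + 3.80 + 3.56 + 6.47 + 7.99 + 3.56) / 9 = 46.400 / 9 = 5.156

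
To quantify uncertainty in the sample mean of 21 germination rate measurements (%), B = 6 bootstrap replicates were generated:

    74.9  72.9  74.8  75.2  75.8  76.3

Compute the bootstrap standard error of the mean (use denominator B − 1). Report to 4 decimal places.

Bootstrap SE is the standard deviation of the 6 replicate means.
Mean of replicates: (74.9 + 72.9 + 74.8 + 75.2 + 75.8 + 76.3) / 6 = 449.90000 / 6 = 74.98333
Sum of squared deviations: (−0.08333)² + (−2.08333)² + (−0.18333)² + (+0.21667)² + (+0.81667)² + (+1.31667)² = 6.82833
Variance = 6.82833 / 5 = 1.36567
SE* = √1.36567

SE* = 1.1686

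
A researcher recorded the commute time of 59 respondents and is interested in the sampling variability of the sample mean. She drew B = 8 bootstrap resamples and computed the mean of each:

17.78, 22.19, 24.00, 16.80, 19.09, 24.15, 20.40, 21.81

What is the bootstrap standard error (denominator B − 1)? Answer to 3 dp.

SE* = 2.742

Bootstrap SE is the standard deviation of the 8 replicate means.
Mean of replicates: (17.78 + 22.19 + 24.00 + 16.80 + 19.09 + 24.15 + 20.40 + 21.81) / 8 = 166.2200 / 8 = 20.7775
Sum of squared deviations: (−2.9975)² + (+1.4125)² + (+3.2225)² + (−3.9775)² + (−1.6875)² + (+3.3725)² + (−0.3775)² + (+1.0325)² = 52.6151
Variance = 52.6151 / 7 = 7.5164
SE* = √7.5164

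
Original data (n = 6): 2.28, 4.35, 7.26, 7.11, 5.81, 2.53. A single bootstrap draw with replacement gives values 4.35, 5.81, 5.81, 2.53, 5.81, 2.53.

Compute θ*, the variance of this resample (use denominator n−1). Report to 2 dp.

Mean = 4.4733; sum of squared deviations = 12.9283
s² = 12.9283 / 5 = 2.5857

θ* = 2.59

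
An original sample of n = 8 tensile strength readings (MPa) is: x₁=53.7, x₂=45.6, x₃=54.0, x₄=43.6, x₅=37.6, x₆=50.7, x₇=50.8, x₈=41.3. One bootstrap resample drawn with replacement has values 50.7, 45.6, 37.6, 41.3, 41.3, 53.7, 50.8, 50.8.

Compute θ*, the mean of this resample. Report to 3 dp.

θ* = 46.475

Mean = (50.7 + 45.6 + 37.6 + 41.3 + 41.3 + 53.7 + 50.8 + 50.8) / 8 = 371.80 / 8 = 46.475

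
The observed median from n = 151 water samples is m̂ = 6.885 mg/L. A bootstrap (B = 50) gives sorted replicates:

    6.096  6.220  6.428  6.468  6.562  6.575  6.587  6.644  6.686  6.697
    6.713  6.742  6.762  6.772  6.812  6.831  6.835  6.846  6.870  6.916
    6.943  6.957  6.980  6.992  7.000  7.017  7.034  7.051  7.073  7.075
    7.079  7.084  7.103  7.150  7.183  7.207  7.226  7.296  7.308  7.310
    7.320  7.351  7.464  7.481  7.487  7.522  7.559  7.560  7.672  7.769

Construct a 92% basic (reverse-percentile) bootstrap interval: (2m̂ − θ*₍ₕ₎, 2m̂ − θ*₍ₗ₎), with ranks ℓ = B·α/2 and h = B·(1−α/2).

(6.210, 7.550)

Percentile endpoints at ranks 2 and 48: θ*₍2₎ = 6.220, θ*₍48₎ = 7.560.
Basic interval reflects these around m̂:
  lower = 2 × 6.885 − 7.560 = 6.210
  upper = 2 × 6.885 − 6.220 = 7.550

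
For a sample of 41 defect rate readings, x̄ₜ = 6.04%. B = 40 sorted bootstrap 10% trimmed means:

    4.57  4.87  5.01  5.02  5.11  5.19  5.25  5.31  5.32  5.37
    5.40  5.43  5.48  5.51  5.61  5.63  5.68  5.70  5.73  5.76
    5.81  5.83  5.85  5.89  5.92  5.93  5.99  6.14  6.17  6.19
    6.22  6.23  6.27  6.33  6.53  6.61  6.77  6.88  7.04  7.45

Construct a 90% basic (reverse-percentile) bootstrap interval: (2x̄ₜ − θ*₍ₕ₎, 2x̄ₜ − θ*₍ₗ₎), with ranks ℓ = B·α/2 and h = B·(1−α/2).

(5.20, 7.21)

Percentile endpoints at ranks 2 and 38: θ*₍2₎ = 4.87, θ*₍38₎ = 6.88.
Basic interval reflects these around x̄ₜ:
  lower = 2 × 6.04 − 6.88 = 5.20
  upper = 2 × 6.04 − 4.87 = 7.21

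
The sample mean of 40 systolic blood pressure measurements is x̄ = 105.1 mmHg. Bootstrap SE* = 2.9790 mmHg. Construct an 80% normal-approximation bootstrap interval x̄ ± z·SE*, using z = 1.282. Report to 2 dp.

(101.28, 108.92)

Margin = 1.282 × 2.9790 = 3.819
Interval: 105.1 ± 3.819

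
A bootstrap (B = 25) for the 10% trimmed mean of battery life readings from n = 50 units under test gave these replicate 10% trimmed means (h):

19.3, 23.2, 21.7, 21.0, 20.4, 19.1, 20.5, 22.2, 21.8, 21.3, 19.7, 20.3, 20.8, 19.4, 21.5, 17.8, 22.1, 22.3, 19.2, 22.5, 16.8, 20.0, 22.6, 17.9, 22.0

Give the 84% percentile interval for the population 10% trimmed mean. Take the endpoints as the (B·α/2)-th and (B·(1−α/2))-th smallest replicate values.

Sorted replicates: 16.8, 17.8, 17.9, 19.1, 19.2, 19.3, 19.4, 19.7, 20.0, 20.3, 20.4, 20.5, 20.8, 21.0, 21.3, 21.5, 21.7, 21.8, 22.0, 22.1, 22.2, 22.3, 22.5, 22.6, 23.2
α = 0.16; lower rank = 25 × 0.080 = 2; upper rank = 25 × 0.920 = 23.
The 2nd smallest replicate is 17.8; the 23rd is 22.5.

(17.8, 22.5)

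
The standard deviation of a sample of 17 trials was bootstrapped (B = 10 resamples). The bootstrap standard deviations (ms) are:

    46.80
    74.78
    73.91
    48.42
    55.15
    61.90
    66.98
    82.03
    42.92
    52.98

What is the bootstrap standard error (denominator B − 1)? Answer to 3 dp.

Bootstrap SE is the standard deviation of the 10 replicate standard deviations.
Mean of replicates: (46.80 + 74.78 + 73.91 + 48.42 + 55.15 + 61.90 + 66.98 + 82.03 + 42.92 + 52.98) / 10 = 605.8700 / 10 = 60.5870
Sum of squared deviations: (−13.7870)² + (+14.1930)² + (+13.3230)² + (−12.1670)² + (−5.4370)² + (+1.3130)² + (+6.3930)² + (+21.4430)² + (−17.6670)² + (−7.6070)² = 1619.0078
Variance = 1619.0078 / 9 = 179.8898
SE* = √179.8898

SE* = 13.412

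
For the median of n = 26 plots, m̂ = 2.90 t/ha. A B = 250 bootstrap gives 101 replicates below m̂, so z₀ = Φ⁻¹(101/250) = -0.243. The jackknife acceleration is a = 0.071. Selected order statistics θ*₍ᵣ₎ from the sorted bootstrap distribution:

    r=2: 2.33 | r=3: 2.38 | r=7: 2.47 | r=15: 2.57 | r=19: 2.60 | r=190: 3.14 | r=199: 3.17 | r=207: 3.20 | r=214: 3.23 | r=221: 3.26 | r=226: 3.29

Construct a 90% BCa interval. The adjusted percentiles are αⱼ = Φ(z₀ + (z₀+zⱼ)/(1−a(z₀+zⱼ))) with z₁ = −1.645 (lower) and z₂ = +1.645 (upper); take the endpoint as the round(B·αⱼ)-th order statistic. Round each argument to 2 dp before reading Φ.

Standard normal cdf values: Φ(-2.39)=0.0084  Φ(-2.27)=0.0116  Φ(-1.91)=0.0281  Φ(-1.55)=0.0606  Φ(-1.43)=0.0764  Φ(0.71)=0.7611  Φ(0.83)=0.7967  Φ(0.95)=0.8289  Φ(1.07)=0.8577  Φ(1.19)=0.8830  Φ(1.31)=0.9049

(2.47, 3.29)

Lower: z₀ + z₁ = -0.243 + (-1.645) = -1.888; 1 − a(z₀+z₁) = 1 − (0.071)(-1.888) = 1.1340; argument = -0.243 + (-1.888)/1.1340 = -1.9078 → -1.91.
α₁ = Φ(-1.91) = 0.0281; rank = round(250 × 0.0281) = 7; θ*₍7₎ = 2.47.
Upper: z₀ + z₂ = 1.402; 1 − a(z₀+z₂) = 0.9005; argument = 1.3140 → 1.31; α₂ = 0.9049; rank = 226; θ*₍226₎ = 3.29.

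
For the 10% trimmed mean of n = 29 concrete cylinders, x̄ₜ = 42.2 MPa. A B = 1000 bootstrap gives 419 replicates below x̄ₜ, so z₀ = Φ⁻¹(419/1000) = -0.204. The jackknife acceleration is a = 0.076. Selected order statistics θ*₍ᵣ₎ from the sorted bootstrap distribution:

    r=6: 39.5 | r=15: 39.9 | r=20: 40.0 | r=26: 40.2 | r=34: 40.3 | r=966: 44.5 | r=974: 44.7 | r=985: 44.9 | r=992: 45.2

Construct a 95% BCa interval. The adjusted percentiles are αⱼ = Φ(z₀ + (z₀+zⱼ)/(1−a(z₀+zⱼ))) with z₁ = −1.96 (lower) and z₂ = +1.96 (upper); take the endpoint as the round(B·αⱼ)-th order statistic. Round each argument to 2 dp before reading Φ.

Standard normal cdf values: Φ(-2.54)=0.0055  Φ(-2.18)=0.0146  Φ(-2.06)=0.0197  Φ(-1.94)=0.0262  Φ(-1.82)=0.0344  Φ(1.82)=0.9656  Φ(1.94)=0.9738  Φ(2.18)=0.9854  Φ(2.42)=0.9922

(40.0, 44.5)

Lower: z₀ + z₁ = -0.204 + (-1.960) = -2.164; 1 − a(z₀+z₁) = 1 − (0.076)(-2.164) = 1.1645; argument = -0.204 + (-2.164)/1.1645 = -2.0624 → -2.06.
α₁ = Φ(-2.06) = 0.0197; rank = round(1000 × 0.0197) = 20; θ*₍20₎ = 40.0.
Upper: z₀ + z₂ = 1.756; 1 − a(z₀+z₂) = 0.8665; argument = 1.8224 → 1.82; α₂ = 0.9656; rank = 966; θ*₍966₎ = 44.5.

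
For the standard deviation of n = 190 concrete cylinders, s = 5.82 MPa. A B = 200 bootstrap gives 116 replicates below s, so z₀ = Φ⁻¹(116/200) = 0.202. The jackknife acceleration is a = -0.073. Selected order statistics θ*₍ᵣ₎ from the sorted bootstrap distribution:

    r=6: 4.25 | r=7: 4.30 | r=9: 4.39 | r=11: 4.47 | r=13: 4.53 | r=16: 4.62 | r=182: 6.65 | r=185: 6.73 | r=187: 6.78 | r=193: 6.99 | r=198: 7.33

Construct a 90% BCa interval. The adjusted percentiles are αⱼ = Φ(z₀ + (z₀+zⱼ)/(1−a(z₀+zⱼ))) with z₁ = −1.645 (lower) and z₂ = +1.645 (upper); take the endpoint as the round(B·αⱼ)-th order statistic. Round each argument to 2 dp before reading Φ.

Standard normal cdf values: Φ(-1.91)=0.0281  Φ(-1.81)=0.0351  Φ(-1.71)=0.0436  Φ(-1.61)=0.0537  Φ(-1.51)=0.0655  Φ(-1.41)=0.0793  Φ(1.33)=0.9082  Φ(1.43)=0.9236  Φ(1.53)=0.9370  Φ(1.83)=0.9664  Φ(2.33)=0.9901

Lower: z₀ + z₁ = 0.202 + (-1.645) = -1.443; 1 − a(z₀+z₁) = 1 − (-0.073)(-1.443) = 0.8947; argument = 0.202 + (-1.443)/0.8947 = -1.4109 → -1.41.
α₁ = Φ(-1.41) = 0.0793; rank = round(200 × 0.0793) = 16; θ*₍16₎ = 4.62.
Upper: z₀ + z₂ = 1.847; 1 − a(z₀+z₂) = 1.1348; argument = 1.8296 → 1.83; α₂ = 0.9664; rank = 193; θ*₍193₎ = 6.99.

(4.62, 6.99)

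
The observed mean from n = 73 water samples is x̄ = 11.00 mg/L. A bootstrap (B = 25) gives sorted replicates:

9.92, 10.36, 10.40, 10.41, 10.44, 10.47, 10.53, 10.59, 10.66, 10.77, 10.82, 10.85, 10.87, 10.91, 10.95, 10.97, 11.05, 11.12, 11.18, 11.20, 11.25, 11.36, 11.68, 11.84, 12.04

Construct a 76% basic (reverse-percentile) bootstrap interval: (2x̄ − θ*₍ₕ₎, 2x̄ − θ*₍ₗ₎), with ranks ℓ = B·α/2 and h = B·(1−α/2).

Percentile endpoints at ranks 3 and 22: θ*₍3₎ = 10.40, θ*₍22₎ = 11.36.
Basic interval reflects these around x̄:
  lower = 2 × 11.00 − 11.36 = 10.64
  upper = 2 × 11.00 − 10.40 = 11.60

(10.64, 11.60)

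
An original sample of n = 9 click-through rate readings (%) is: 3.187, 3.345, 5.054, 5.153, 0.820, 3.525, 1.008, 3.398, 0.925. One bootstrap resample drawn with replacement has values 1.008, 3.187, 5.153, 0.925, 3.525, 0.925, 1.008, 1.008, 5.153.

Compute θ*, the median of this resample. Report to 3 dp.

θ* = 1.008

Sorted: 0.925, 0.925, 1.008, 1.008, 1.008, 3.187, 3.525, 5.153, 5.153
Median = middle value = 1.008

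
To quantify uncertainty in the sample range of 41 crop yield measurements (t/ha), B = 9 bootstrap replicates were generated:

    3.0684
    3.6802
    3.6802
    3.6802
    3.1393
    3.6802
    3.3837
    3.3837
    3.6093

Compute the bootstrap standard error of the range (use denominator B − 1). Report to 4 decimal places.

Bootstrap SE is the standard deviation of the 9 replicate ranges.
Mean of replicates: (3.0684 + 3.6802 + 3.6802 + 3.6802 + 3.1393 + 3.6802 + 3.3837 + 3.3837 + 3.6093) / 9 = 31.30520 / 9 = 3.47836
Sum of squared deviations: (−0.40996)² + (+0.20184)² + (+0.20184)² + (+0.20184)² + (−0.33906)² + (+0.20184)² + (−0.09466)² + (−0.09466)² + (+0.13094)² = 0.48105
Variance = 0.48105 / 8 = 0.06013
SE* = √0.06013

SE* = 0.2452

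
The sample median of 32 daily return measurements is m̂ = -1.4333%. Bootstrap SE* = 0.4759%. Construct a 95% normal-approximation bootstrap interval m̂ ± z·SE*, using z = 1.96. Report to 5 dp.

(-2.36606, -0.50054)

Margin = 1.96 × 0.4759 = 0.932764
Interval: -1.4333 ± 0.932764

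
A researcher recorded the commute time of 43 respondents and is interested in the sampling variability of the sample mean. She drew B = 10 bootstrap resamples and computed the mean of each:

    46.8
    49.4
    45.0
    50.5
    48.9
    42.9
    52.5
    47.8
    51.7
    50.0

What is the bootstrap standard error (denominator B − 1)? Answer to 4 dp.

SE* = 2.9893

Bootstrap SE is the standard deviation of the 10 replicate means.
Mean of replicates: (46.8 + 49.4 + 45.0 + 50.5 + 48.9 + 42.9 + 52.5 + 47.8 + 51.7 + 50.0) / 10 = 485.50000 / 10 = 48.55000
Sum of squared deviations: (−1.75000)² + (+0.85000)² + (−3.55000)² + (+1.95000)² + (+0.35000)² + (−5.65000)² + (+3.95000)² + (−0.75000)² + (+3.15000)² + (+1.45000)² = 80.42500
Variance = 80.42500 / 9 = 8.93611
SE* = √8.93611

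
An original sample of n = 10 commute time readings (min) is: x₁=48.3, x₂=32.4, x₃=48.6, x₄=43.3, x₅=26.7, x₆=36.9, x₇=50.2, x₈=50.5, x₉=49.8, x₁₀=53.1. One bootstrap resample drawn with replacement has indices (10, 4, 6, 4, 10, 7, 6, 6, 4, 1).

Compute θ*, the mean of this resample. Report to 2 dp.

θ* = 44.53

Resample values: 53.1, 43.3, 36.9, 43.3, 53.1, 50.2, 36.9, 36.9, 43.3, 48.3.
Mean = (53.1 + 43.3 + 36.9 + 43.3 + 53.1 + 50.2 + 36.9 + 36.9 + 43.3 + 48.3) / 10 = 445.30 / 10 = 44.53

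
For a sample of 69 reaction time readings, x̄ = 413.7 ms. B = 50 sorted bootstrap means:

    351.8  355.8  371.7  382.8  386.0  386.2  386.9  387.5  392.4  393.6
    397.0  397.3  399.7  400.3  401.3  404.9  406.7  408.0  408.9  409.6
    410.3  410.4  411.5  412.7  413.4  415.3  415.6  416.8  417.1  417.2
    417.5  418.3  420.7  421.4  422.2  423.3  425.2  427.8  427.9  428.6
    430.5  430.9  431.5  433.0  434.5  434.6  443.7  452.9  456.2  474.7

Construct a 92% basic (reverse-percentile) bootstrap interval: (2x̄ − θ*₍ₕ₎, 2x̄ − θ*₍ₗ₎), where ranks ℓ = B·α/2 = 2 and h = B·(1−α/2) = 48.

(374.5, 471.6)

Percentile endpoints at ranks 2 and 48: θ*₍2₎ = 355.8, θ*₍48₎ = 452.9.
Basic interval reflects these around x̄:
  lower = 2 × 413.7 − 452.9 = 374.5
  upper = 2 × 413.7 − 355.8 = 471.6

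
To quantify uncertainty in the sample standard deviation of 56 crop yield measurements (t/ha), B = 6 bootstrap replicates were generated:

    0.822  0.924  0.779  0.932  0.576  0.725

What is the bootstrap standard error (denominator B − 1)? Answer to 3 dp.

Bootstrap SE is the standard deviation of the 6 replicate standard deviations.
Mean of replicates: (0.822 + 0.924 + 0.779 + 0.932 + 0.576 + 0.725) / 6 = 4.75800 / 6 = 0.79300
Sum of squared deviations: (+0.02900)² + (+0.13100)² + (−0.01400)² + (+0.13900)² + (−0.21700)² + (−0.06800)² = 0.08923
Variance = 0.08923 / 5 = 0.01785
SE* = √0.01785

SE* = 0.134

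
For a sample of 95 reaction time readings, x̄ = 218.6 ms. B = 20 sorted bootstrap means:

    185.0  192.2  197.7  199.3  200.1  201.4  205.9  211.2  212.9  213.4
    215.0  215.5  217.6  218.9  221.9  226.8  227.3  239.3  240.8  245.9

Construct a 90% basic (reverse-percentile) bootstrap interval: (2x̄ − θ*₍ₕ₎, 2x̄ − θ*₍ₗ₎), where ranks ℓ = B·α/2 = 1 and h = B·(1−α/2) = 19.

Percentile endpoints at ranks 1 and 19: θ*₍1₎ = 185.0, θ*₍19₎ = 240.8.
Basic interval reflects these around x̄:
  lower = 2 × 218.6 − 240.8 = 196.4
  upper = 2 × 218.6 − 185.0 = 252.2

(196.4, 252.2)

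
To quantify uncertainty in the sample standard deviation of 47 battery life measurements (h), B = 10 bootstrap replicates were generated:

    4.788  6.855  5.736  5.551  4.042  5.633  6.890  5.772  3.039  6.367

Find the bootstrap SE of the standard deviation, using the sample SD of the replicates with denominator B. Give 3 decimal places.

SE* = 1.155

Bootstrap SE is the standard deviation of the 10 replicate standard deviations.
Mean of replicates: (4.788 + 6.855 + 5.736 + 5.551 + 4.042 + 5.633 + 6.890 + 5.772 + 3.039 + 6.367) / 10 = 54.6730 / 10 = 5.4673
Sum of squared deviations: (−0.6793)² + (+1.3877)² + (+0.2687)² + (+0.0837)² + (−1.4253)² + (+0.1657)² + (+1.4227)² + (+0.3047)² + (−2.4283)² + (+0.8997)² = 13.3483
Variance = 13.3483 / 10 = 1.3348
SE* = √1.3348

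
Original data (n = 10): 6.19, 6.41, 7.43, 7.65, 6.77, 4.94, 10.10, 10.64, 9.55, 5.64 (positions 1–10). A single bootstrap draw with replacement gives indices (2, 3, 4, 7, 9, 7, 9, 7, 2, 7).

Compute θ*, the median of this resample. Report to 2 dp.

Resample values: 6.41, 7.43, 7.65, 10.10, 9.55, 10.10, 9.55, 10.10, 6.41, 10.10.
Sorted: 6.41, 6.41, 7.43, 7.65, 9.55, 9.55, 10.10, 10.10, 10.10, 10.10
Median = average of the two middle values = 9.55

θ* = 9.55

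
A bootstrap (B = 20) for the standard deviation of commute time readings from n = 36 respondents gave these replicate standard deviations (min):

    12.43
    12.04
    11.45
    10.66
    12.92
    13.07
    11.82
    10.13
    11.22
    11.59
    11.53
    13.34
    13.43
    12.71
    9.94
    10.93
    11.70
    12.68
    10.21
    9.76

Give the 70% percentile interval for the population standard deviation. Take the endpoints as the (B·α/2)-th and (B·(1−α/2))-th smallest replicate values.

Sorted replicates: 9.76, 9.94, 10.13, 10.21, 10.66, 10.93, 11.22, 11.45, 11.53, 11.59, 11.70, 11.82, 12.04, 12.43, 12.68, 12.71, 12.92, 13.07, 13.34, 13.43
α = 0.30; lower rank = 20 × 0.150 = 3; upper rank = 20 × 0.850 = 17.
The 3rd smallest replicate is 10.13; the 17th is 12.92.

(10.13, 12.92)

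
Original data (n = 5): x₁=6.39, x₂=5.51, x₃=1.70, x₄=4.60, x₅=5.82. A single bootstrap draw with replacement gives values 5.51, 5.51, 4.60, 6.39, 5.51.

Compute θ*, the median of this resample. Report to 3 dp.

θ* = 5.510

Sorted: 4.60, 5.51, 5.51, 5.51, 6.39
Median = middle value = 5.510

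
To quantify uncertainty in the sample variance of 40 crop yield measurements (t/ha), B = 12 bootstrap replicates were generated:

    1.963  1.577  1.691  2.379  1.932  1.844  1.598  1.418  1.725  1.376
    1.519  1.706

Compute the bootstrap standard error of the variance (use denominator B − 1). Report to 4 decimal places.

SE* = 0.2762

Bootstrap SE is the standard deviation of the 12 replicate variances.
Mean of replicates: (1.963 + 1.577 + 1.691 + 2.379 + 1.932 + 1.844 + 1.598 + 1.418 + 1.725 + 1.376 + 1.519 + 1.706) / 12 = 20.72800 / 12 = 1.72733
Sum of squared deviations: (+0.23567)² + (−0.15033)² + (−0.03633)² + (+0.65167)² + (+0.20467)² + (+0.11667)² + (−0.12933)² + (−0.30933)² + (−0.00233)² + (−0.35133)² + (−0.20833)² + (−0.02133)² = 0.83934
Variance = 0.83934 / 11 = 0.07630
SE* = √0.07630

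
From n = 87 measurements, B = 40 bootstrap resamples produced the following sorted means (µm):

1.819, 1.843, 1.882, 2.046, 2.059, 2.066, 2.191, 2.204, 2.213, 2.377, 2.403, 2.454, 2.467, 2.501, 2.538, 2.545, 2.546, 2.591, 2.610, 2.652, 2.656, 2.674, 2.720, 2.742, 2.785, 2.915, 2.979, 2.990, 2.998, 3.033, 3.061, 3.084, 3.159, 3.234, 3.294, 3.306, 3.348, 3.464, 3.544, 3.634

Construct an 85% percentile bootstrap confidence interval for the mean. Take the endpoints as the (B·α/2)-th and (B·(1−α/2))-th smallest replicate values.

α = 0.15; lower rank = 40 × 0.075 = 3; upper rank = 40 × 0.925 = 37.
The 3rd smallest replicate is 1.882; the 37th is 3.348.

(1.882, 3.348)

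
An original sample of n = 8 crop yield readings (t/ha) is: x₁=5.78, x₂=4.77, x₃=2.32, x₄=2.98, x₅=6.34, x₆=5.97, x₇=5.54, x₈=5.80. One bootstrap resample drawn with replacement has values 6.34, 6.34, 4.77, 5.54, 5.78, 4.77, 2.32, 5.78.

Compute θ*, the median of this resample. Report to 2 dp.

Sorted: 2.32, 4.77, 4.77, 5.54, 5.78, 5.78, 6.34, 6.34
Median = average of the two middle values = 5.66

θ* = 5.66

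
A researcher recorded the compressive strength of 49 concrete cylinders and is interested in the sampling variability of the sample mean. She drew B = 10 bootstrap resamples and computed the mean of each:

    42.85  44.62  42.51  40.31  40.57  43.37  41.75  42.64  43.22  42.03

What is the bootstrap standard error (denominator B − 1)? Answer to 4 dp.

Bootstrap SE is the standard deviation of the 10 replicate means.
Mean of replicates: (42.85 + 44.62 + 42.51 + 40.31 + 40.57 + 43.37 + 41.75 + 42.64 + 43.22 + 42.03) / 10 = 423.87000 / 10 = 42.38700
Sum of squared deviations: (+0.46300)² + (+2.23300)² + (+0.12300)² + (−2.07700)² + (−1.81700)² + (+0.98300)² + (−0.63700)² + (+0.25300)² + (+0.83300)² + (−0.35700)² = 15.08861
Variance = 15.08861 / 9 = 1.67651
SE* = √1.67651

SE* = 1.2948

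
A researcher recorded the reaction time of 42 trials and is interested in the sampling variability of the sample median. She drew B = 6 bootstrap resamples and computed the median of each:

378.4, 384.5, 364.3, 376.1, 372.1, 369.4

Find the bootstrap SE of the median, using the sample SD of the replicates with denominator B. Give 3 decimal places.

Bootstrap SE is the standard deviation of the 6 replicate medians.
Mean of replicates: (378.4 + 384.5 + 364.3 + 376.1 + 372.1 + 369.4) / 6 = 2244.8000 / 6 = 374.1333
Sum of squared deviations: (+4.2667)² + (+10.3667)² + (−9.8333)² + (+1.9667)² + (−2.0333)² + (−4.7333)² = 252.7733
Variance = 252.7733 / 6 = 42.1289
SE* = √42.1289

SE* = 6.491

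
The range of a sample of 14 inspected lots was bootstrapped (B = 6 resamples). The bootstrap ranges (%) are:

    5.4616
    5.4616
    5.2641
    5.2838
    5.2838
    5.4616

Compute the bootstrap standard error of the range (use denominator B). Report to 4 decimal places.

Bootstrap SE is the standard deviation of the 6 replicate ranges.
Mean of replicates: (5.4616 + 5.4616 + 5.2641 + 5.2838 + 5.2838 + 5.4616) / 6 = 32.21650 / 6 = 5.36942
Sum of squared deviations: (+0.09218)² + (+0.09218)² + (−0.10532)² + (−0.08562)² + (−0.08562)² + (+0.09218)² = 0.05125
Variance = 0.05125 / 6 = 0.00854
SE* = √0.00854

SE* = 0.0924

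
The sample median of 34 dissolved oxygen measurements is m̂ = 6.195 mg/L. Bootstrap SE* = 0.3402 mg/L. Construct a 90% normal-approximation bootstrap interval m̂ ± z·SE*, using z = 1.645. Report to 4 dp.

(5.6354, 6.7546)

Margin = 1.645 × 0.3402 = 0.55963
Interval: 6.195 ± 0.55963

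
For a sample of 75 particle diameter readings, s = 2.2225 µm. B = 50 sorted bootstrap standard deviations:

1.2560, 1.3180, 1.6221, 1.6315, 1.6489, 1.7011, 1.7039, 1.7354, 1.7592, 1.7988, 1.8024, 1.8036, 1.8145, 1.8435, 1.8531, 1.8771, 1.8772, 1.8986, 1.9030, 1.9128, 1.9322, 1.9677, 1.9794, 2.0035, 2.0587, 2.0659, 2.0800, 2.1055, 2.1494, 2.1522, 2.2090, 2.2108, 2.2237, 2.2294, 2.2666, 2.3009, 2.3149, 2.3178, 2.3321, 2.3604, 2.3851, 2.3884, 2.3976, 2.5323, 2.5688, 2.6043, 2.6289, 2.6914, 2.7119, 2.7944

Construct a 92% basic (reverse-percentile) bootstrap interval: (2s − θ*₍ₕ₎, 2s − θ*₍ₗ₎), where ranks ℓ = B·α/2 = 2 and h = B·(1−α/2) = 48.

(1.7536, 3.1270)

Percentile endpoints at ranks 2 and 48: θ*₍2₎ = 1.3180, θ*₍48₎ = 2.6914.
Basic interval reflects these around s:
  lower = 2 × 2.2225 − 2.6914 = 1.7536
  upper = 2 × 2.2225 − 1.3180 = 3.1270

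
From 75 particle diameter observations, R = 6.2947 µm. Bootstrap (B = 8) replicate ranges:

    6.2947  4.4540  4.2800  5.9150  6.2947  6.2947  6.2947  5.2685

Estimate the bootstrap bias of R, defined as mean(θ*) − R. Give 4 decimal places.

mean(θ*) = (6.2947 + 4.4540 + 4.2800 + 5.9150 + 6.2947 + 6.2947 + 6.2947 + 5.2685) / 8 = 5.63704
bias = 5.63704 − 6.2947

bias = −0.6577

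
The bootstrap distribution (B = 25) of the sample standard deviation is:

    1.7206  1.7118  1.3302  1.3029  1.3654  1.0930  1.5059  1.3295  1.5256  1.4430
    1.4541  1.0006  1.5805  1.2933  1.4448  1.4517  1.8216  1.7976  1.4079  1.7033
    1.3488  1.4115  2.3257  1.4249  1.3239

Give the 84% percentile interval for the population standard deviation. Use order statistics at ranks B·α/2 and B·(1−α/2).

Sorted replicates: 1.0006, 1.0930, 1.2933, 1.3029, 1.3239, 1.3295, 1.3302, 1.3488, 1.3654, 1.4079, 1.4115, 1.4249, 1.4430, 1.4448, 1.4517, 1.4541, 1.5059, 1.5256, 1.5805, 1.7033, 1.7118, 1.7206, 1.7976, 1.8216, 2.3257
α = 0.16; lower rank = 25 × 0.080 = 2; upper rank = 25 × 0.920 = 23.
The 2nd smallest replicate is 1.0930; the 23rd is 1.7976.

(1.0930, 1.7976)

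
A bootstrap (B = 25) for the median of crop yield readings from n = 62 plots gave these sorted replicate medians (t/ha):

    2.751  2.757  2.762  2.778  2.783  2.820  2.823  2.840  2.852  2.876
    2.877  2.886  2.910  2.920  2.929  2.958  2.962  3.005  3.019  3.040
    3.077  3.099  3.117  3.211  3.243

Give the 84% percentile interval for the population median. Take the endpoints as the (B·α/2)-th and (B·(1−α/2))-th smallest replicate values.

(2.757, 3.117)

α = 0.16; lower rank = 25 × 0.080 = 2; upper rank = 25 × 0.920 = 23.
The 2nd smallest replicate is 2.757; the 23rd is 3.117.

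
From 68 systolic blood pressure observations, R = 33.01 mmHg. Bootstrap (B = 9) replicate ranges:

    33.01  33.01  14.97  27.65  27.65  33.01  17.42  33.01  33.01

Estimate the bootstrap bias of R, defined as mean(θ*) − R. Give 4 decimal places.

mean(θ*) = (33.01 + 33.01 + 14.97 + 27.65 + 27.65 + 33.01 + 17.42 + 33.01 + 33.01) / 9 = 28.08222
bias = 28.08222 − 33.01

bias = −4.9278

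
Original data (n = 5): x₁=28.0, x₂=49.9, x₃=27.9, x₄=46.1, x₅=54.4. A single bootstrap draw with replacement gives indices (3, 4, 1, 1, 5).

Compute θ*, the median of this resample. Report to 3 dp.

Resample values: 27.9, 46.1, 28.0, 28.0, 54.4.
Sorted: 27.9, 28.0, 28.0, 46.1, 54.4
Median = middle value = 28.000

θ* = 28.000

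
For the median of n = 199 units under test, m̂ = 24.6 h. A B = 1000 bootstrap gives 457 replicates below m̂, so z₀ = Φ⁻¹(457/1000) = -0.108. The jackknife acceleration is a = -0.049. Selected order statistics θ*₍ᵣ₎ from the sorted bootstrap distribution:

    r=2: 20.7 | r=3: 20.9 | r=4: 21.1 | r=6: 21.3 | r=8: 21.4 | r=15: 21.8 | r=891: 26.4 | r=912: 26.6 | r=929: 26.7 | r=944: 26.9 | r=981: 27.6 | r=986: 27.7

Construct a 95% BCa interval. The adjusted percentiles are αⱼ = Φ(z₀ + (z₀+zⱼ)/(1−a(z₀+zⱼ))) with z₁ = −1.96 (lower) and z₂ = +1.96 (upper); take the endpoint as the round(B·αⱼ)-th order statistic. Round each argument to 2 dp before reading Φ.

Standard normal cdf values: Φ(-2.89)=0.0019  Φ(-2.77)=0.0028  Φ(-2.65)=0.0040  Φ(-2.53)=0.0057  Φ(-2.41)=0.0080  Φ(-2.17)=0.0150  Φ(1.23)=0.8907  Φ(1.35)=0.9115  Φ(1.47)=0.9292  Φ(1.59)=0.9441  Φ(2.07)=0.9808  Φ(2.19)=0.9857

Lower: z₀ + z₁ = -0.108 + (-1.960) = -2.068; 1 − a(z₀+z₁) = 1 − (-0.049)(-2.068) = 0.8987; argument = -0.108 + (-2.068)/0.8987 = -2.4092 → -2.41.
α₁ = Φ(-2.41) = 0.0080; rank = round(1000 × 0.0080) = 8; θ*₍8₎ = 21.4.
Upper: z₀ + z₂ = 1.852; 1 − a(z₀+z₂) = 1.0907; argument = 1.5899 → 1.59; α₂ = 0.9441; rank = 944; θ*₍944₎ = 26.9.

(21.4, 26.9)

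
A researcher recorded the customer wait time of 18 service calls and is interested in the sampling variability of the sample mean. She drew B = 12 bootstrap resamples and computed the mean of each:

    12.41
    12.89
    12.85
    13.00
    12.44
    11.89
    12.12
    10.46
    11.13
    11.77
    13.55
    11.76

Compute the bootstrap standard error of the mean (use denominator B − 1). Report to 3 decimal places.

Bootstrap SE is the standard deviation of the 12 replicate means.
Mean of replicates: (12.41 + 12.89 + 12.85 + 13.00 + 12.44 + 11.89 + 12.12 + 10.46 + 11.13 + 11.77 + 13.55 + 11.76) / 12 = 146.2700 / 12 = 12.1892
Sum of squared deviations: (+0.2208)² + (+0.7008)² + (+0.6608)² + (+0.8108)² + (+0.2508)² + (−0.2992)² + (−0.0692)² + (−1.7292)² + (−1.0592)² + (−0.4192)² + (+1.3608)² + (−0.4292)² = 8.1149
Variance = 8.1149 / 11 = 0.7377
SE* = √0.7377

SE* = 0.859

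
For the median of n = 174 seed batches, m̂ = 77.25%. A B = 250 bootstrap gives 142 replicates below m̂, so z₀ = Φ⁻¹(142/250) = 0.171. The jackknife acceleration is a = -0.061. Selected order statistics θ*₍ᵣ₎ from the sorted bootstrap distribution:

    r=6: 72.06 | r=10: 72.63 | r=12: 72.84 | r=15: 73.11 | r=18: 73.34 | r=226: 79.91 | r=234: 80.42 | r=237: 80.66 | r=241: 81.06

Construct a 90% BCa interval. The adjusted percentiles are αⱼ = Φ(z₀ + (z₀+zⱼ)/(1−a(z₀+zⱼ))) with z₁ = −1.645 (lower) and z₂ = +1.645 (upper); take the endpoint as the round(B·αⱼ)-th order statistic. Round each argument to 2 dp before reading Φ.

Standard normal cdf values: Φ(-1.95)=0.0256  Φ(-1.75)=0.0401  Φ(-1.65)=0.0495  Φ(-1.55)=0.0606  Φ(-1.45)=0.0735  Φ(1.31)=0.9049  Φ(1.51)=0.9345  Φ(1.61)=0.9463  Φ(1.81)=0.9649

(73.34, 81.06)

Lower: z₀ + z₁ = 0.171 + (-1.645) = -1.474; 1 − a(z₀+z₁) = 1 − (-0.061)(-1.474) = 0.9101; argument = 0.171 + (-1.474)/0.9101 = -1.4486 → -1.45.
α₁ = Φ(-1.45) = 0.0735; rank = round(250 × 0.0735) = 18; θ*₍18₎ = 73.34.
Upper: z₀ + z₂ = 1.816; 1 − a(z₀+z₂) = 1.1108; argument = 1.8059 → 1.81; α₂ = 0.9649; rank = 241; θ*₍241₎ = 81.06.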